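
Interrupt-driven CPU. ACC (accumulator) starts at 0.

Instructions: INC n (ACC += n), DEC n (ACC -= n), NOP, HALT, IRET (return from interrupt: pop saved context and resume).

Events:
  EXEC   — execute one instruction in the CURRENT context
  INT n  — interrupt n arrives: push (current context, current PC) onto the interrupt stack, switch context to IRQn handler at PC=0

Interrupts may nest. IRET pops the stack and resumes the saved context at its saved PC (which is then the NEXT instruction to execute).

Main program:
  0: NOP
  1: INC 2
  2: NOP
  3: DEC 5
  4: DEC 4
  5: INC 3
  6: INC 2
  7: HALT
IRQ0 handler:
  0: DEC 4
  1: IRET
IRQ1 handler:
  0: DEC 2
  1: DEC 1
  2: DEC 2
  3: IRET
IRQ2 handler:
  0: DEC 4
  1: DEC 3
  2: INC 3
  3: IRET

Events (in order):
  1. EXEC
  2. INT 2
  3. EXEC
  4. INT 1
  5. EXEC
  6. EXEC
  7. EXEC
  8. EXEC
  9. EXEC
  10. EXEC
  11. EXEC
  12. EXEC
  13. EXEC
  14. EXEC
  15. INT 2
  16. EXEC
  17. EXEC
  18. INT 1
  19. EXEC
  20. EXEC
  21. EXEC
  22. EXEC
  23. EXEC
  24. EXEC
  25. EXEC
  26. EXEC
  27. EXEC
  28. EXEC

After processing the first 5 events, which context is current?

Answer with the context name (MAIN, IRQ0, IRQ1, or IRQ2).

Answer: IRQ1

Derivation:
Event 1 (EXEC): [MAIN] PC=0: NOP
Event 2 (INT 2): INT 2 arrives: push (MAIN, PC=1), enter IRQ2 at PC=0 (depth now 1)
Event 3 (EXEC): [IRQ2] PC=0: DEC 4 -> ACC=-4
Event 4 (INT 1): INT 1 arrives: push (IRQ2, PC=1), enter IRQ1 at PC=0 (depth now 2)
Event 5 (EXEC): [IRQ1] PC=0: DEC 2 -> ACC=-6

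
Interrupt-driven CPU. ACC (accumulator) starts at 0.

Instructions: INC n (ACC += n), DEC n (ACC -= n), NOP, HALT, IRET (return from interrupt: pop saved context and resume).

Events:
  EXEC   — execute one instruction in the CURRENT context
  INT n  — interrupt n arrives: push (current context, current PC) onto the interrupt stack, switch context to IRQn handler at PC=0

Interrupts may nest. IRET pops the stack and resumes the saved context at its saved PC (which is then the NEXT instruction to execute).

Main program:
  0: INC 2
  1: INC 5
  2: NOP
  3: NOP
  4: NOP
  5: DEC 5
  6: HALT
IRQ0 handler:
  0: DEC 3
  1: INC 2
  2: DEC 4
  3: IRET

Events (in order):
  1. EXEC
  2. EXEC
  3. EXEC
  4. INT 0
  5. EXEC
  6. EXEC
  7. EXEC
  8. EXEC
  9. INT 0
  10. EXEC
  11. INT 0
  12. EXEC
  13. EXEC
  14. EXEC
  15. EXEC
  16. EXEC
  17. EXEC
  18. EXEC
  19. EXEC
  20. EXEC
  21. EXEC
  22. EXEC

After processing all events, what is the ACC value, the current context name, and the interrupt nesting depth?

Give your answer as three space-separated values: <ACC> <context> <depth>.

Event 1 (EXEC): [MAIN] PC=0: INC 2 -> ACC=2
Event 2 (EXEC): [MAIN] PC=1: INC 5 -> ACC=7
Event 3 (EXEC): [MAIN] PC=2: NOP
Event 4 (INT 0): INT 0 arrives: push (MAIN, PC=3), enter IRQ0 at PC=0 (depth now 1)
Event 5 (EXEC): [IRQ0] PC=0: DEC 3 -> ACC=4
Event 6 (EXEC): [IRQ0] PC=1: INC 2 -> ACC=6
Event 7 (EXEC): [IRQ0] PC=2: DEC 4 -> ACC=2
Event 8 (EXEC): [IRQ0] PC=3: IRET -> resume MAIN at PC=3 (depth now 0)
Event 9 (INT 0): INT 0 arrives: push (MAIN, PC=3), enter IRQ0 at PC=0 (depth now 1)
Event 10 (EXEC): [IRQ0] PC=0: DEC 3 -> ACC=-1
Event 11 (INT 0): INT 0 arrives: push (IRQ0, PC=1), enter IRQ0 at PC=0 (depth now 2)
Event 12 (EXEC): [IRQ0] PC=0: DEC 3 -> ACC=-4
Event 13 (EXEC): [IRQ0] PC=1: INC 2 -> ACC=-2
Event 14 (EXEC): [IRQ0] PC=2: DEC 4 -> ACC=-6
Event 15 (EXEC): [IRQ0] PC=3: IRET -> resume IRQ0 at PC=1 (depth now 1)
Event 16 (EXEC): [IRQ0] PC=1: INC 2 -> ACC=-4
Event 17 (EXEC): [IRQ0] PC=2: DEC 4 -> ACC=-8
Event 18 (EXEC): [IRQ0] PC=3: IRET -> resume MAIN at PC=3 (depth now 0)
Event 19 (EXEC): [MAIN] PC=3: NOP
Event 20 (EXEC): [MAIN] PC=4: NOP
Event 21 (EXEC): [MAIN] PC=5: DEC 5 -> ACC=-13
Event 22 (EXEC): [MAIN] PC=6: HALT

Answer: -13 MAIN 0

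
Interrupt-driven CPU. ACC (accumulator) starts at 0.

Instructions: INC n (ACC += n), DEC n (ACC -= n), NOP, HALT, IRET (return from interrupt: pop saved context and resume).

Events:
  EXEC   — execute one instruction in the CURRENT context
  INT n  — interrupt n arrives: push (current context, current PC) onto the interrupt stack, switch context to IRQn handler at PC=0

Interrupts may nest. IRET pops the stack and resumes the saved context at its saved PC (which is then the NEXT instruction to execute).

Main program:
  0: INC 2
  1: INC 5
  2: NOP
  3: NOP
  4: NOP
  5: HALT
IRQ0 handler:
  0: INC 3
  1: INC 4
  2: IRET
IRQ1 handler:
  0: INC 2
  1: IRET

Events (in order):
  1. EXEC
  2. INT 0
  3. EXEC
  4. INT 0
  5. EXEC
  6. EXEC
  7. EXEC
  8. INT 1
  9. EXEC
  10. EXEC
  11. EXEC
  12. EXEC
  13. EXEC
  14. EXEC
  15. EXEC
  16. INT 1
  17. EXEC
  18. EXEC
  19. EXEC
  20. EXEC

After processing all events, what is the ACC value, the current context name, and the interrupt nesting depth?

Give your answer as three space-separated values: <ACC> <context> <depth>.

Answer: 25 MAIN 0

Derivation:
Event 1 (EXEC): [MAIN] PC=0: INC 2 -> ACC=2
Event 2 (INT 0): INT 0 arrives: push (MAIN, PC=1), enter IRQ0 at PC=0 (depth now 1)
Event 3 (EXEC): [IRQ0] PC=0: INC 3 -> ACC=5
Event 4 (INT 0): INT 0 arrives: push (IRQ0, PC=1), enter IRQ0 at PC=0 (depth now 2)
Event 5 (EXEC): [IRQ0] PC=0: INC 3 -> ACC=8
Event 6 (EXEC): [IRQ0] PC=1: INC 4 -> ACC=12
Event 7 (EXEC): [IRQ0] PC=2: IRET -> resume IRQ0 at PC=1 (depth now 1)
Event 8 (INT 1): INT 1 arrives: push (IRQ0, PC=1), enter IRQ1 at PC=0 (depth now 2)
Event 9 (EXEC): [IRQ1] PC=0: INC 2 -> ACC=14
Event 10 (EXEC): [IRQ1] PC=1: IRET -> resume IRQ0 at PC=1 (depth now 1)
Event 11 (EXEC): [IRQ0] PC=1: INC 4 -> ACC=18
Event 12 (EXEC): [IRQ0] PC=2: IRET -> resume MAIN at PC=1 (depth now 0)
Event 13 (EXEC): [MAIN] PC=1: INC 5 -> ACC=23
Event 14 (EXEC): [MAIN] PC=2: NOP
Event 15 (EXEC): [MAIN] PC=3: NOP
Event 16 (INT 1): INT 1 arrives: push (MAIN, PC=4), enter IRQ1 at PC=0 (depth now 1)
Event 17 (EXEC): [IRQ1] PC=0: INC 2 -> ACC=25
Event 18 (EXEC): [IRQ1] PC=1: IRET -> resume MAIN at PC=4 (depth now 0)
Event 19 (EXEC): [MAIN] PC=4: NOP
Event 20 (EXEC): [MAIN] PC=5: HALT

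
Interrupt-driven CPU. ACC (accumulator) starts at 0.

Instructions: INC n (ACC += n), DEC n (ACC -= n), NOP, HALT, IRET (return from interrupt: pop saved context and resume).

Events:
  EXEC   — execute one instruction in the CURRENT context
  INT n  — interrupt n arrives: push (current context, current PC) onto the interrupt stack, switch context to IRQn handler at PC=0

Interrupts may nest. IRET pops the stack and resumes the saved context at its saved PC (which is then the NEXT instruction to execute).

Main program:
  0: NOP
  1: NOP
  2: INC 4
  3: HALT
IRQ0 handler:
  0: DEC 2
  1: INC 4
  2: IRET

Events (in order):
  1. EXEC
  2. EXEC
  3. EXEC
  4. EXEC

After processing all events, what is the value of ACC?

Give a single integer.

Event 1 (EXEC): [MAIN] PC=0: NOP
Event 2 (EXEC): [MAIN] PC=1: NOP
Event 3 (EXEC): [MAIN] PC=2: INC 4 -> ACC=4
Event 4 (EXEC): [MAIN] PC=3: HALT

Answer: 4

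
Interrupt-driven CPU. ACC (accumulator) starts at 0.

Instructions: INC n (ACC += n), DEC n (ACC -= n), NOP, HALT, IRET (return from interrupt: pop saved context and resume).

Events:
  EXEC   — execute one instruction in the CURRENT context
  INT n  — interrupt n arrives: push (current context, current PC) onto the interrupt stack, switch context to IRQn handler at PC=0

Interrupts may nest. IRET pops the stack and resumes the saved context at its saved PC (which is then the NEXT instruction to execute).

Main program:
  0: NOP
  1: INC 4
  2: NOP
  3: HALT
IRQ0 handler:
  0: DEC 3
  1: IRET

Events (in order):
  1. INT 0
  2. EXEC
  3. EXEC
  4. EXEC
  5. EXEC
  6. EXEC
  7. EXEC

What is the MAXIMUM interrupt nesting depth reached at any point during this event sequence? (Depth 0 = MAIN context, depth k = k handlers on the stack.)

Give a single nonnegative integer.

Event 1 (INT 0): INT 0 arrives: push (MAIN, PC=0), enter IRQ0 at PC=0 (depth now 1) [depth=1]
Event 2 (EXEC): [IRQ0] PC=0: DEC 3 -> ACC=-3 [depth=1]
Event 3 (EXEC): [IRQ0] PC=1: IRET -> resume MAIN at PC=0 (depth now 0) [depth=0]
Event 4 (EXEC): [MAIN] PC=0: NOP [depth=0]
Event 5 (EXEC): [MAIN] PC=1: INC 4 -> ACC=1 [depth=0]
Event 6 (EXEC): [MAIN] PC=2: NOP [depth=0]
Event 7 (EXEC): [MAIN] PC=3: HALT [depth=0]
Max depth observed: 1

Answer: 1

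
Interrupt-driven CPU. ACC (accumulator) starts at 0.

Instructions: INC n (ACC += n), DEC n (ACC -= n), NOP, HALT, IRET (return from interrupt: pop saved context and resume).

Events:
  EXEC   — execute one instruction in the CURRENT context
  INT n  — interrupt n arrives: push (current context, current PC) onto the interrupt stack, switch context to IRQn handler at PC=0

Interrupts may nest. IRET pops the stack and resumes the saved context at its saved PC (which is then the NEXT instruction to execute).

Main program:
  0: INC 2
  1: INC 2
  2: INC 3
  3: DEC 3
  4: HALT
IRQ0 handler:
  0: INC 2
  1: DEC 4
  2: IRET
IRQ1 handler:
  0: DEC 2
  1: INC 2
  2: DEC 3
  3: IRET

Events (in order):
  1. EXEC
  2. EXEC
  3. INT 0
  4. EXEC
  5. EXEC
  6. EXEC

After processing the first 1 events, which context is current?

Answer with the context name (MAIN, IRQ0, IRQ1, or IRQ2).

Event 1 (EXEC): [MAIN] PC=0: INC 2 -> ACC=2

Answer: MAIN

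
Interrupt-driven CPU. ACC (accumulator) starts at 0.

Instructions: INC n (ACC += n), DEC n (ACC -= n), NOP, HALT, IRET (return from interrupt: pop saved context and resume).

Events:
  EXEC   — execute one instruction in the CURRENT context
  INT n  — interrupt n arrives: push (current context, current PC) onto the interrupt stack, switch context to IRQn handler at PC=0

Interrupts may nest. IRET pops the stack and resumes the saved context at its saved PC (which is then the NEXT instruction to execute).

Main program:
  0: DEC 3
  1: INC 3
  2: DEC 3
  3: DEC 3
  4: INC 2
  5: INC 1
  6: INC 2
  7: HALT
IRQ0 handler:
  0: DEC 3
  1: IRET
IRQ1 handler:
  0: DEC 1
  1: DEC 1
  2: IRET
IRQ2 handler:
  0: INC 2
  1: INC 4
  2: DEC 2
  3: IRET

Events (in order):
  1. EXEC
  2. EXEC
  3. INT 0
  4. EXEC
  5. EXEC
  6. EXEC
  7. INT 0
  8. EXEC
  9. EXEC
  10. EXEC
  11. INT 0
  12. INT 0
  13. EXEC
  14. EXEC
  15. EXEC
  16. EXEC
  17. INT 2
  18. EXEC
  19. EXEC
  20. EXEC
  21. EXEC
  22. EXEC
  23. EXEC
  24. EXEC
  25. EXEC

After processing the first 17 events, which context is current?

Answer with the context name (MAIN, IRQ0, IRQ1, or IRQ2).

Event 1 (EXEC): [MAIN] PC=0: DEC 3 -> ACC=-3
Event 2 (EXEC): [MAIN] PC=1: INC 3 -> ACC=0
Event 3 (INT 0): INT 0 arrives: push (MAIN, PC=2), enter IRQ0 at PC=0 (depth now 1)
Event 4 (EXEC): [IRQ0] PC=0: DEC 3 -> ACC=-3
Event 5 (EXEC): [IRQ0] PC=1: IRET -> resume MAIN at PC=2 (depth now 0)
Event 6 (EXEC): [MAIN] PC=2: DEC 3 -> ACC=-6
Event 7 (INT 0): INT 0 arrives: push (MAIN, PC=3), enter IRQ0 at PC=0 (depth now 1)
Event 8 (EXEC): [IRQ0] PC=0: DEC 3 -> ACC=-9
Event 9 (EXEC): [IRQ0] PC=1: IRET -> resume MAIN at PC=3 (depth now 0)
Event 10 (EXEC): [MAIN] PC=3: DEC 3 -> ACC=-12
Event 11 (INT 0): INT 0 arrives: push (MAIN, PC=4), enter IRQ0 at PC=0 (depth now 1)
Event 12 (INT 0): INT 0 arrives: push (IRQ0, PC=0), enter IRQ0 at PC=0 (depth now 2)
Event 13 (EXEC): [IRQ0] PC=0: DEC 3 -> ACC=-15
Event 14 (EXEC): [IRQ0] PC=1: IRET -> resume IRQ0 at PC=0 (depth now 1)
Event 15 (EXEC): [IRQ0] PC=0: DEC 3 -> ACC=-18
Event 16 (EXEC): [IRQ0] PC=1: IRET -> resume MAIN at PC=4 (depth now 0)
Event 17 (INT 2): INT 2 arrives: push (MAIN, PC=4), enter IRQ2 at PC=0 (depth now 1)

Answer: IRQ2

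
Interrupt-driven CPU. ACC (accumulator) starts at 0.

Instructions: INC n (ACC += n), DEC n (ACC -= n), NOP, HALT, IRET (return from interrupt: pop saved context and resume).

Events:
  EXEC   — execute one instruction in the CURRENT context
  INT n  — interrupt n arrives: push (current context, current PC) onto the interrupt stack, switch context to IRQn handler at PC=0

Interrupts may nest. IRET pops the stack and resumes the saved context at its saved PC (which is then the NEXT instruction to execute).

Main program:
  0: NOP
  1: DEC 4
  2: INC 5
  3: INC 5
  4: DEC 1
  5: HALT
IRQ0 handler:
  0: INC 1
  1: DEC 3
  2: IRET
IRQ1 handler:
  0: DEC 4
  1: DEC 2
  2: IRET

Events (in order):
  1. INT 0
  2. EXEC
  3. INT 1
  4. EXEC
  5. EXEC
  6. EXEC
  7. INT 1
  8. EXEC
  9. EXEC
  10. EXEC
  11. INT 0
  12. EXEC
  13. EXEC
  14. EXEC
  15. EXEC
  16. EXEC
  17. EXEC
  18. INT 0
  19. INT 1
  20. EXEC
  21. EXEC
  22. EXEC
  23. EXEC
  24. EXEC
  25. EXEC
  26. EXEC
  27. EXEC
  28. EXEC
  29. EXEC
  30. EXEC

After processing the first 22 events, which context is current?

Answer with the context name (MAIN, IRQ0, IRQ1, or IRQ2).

Answer: IRQ0

Derivation:
Event 1 (INT 0): INT 0 arrives: push (MAIN, PC=0), enter IRQ0 at PC=0 (depth now 1)
Event 2 (EXEC): [IRQ0] PC=0: INC 1 -> ACC=1
Event 3 (INT 1): INT 1 arrives: push (IRQ0, PC=1), enter IRQ1 at PC=0 (depth now 2)
Event 4 (EXEC): [IRQ1] PC=0: DEC 4 -> ACC=-3
Event 5 (EXEC): [IRQ1] PC=1: DEC 2 -> ACC=-5
Event 6 (EXEC): [IRQ1] PC=2: IRET -> resume IRQ0 at PC=1 (depth now 1)
Event 7 (INT 1): INT 1 arrives: push (IRQ0, PC=1), enter IRQ1 at PC=0 (depth now 2)
Event 8 (EXEC): [IRQ1] PC=0: DEC 4 -> ACC=-9
Event 9 (EXEC): [IRQ1] PC=1: DEC 2 -> ACC=-11
Event 10 (EXEC): [IRQ1] PC=2: IRET -> resume IRQ0 at PC=1 (depth now 1)
Event 11 (INT 0): INT 0 arrives: push (IRQ0, PC=1), enter IRQ0 at PC=0 (depth now 2)
Event 12 (EXEC): [IRQ0] PC=0: INC 1 -> ACC=-10
Event 13 (EXEC): [IRQ0] PC=1: DEC 3 -> ACC=-13
Event 14 (EXEC): [IRQ0] PC=2: IRET -> resume IRQ0 at PC=1 (depth now 1)
Event 15 (EXEC): [IRQ0] PC=1: DEC 3 -> ACC=-16
Event 16 (EXEC): [IRQ0] PC=2: IRET -> resume MAIN at PC=0 (depth now 0)
Event 17 (EXEC): [MAIN] PC=0: NOP
Event 18 (INT 0): INT 0 arrives: push (MAIN, PC=1), enter IRQ0 at PC=0 (depth now 1)
Event 19 (INT 1): INT 1 arrives: push (IRQ0, PC=0), enter IRQ1 at PC=0 (depth now 2)
Event 20 (EXEC): [IRQ1] PC=0: DEC 4 -> ACC=-20
Event 21 (EXEC): [IRQ1] PC=1: DEC 2 -> ACC=-22
Event 22 (EXEC): [IRQ1] PC=2: IRET -> resume IRQ0 at PC=0 (depth now 1)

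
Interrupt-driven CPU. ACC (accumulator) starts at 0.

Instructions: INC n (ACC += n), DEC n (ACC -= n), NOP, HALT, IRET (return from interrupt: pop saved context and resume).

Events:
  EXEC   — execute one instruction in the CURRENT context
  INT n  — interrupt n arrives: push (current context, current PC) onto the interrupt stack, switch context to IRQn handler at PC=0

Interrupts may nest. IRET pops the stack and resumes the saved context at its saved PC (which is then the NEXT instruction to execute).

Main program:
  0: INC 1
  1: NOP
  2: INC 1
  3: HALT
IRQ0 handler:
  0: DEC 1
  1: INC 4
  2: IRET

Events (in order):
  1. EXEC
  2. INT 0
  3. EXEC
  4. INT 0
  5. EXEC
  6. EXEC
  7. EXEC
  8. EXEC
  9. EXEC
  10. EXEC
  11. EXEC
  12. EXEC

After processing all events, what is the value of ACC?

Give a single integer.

Event 1 (EXEC): [MAIN] PC=0: INC 1 -> ACC=1
Event 2 (INT 0): INT 0 arrives: push (MAIN, PC=1), enter IRQ0 at PC=0 (depth now 1)
Event 3 (EXEC): [IRQ0] PC=0: DEC 1 -> ACC=0
Event 4 (INT 0): INT 0 arrives: push (IRQ0, PC=1), enter IRQ0 at PC=0 (depth now 2)
Event 5 (EXEC): [IRQ0] PC=0: DEC 1 -> ACC=-1
Event 6 (EXEC): [IRQ0] PC=1: INC 4 -> ACC=3
Event 7 (EXEC): [IRQ0] PC=2: IRET -> resume IRQ0 at PC=1 (depth now 1)
Event 8 (EXEC): [IRQ0] PC=1: INC 4 -> ACC=7
Event 9 (EXEC): [IRQ0] PC=2: IRET -> resume MAIN at PC=1 (depth now 0)
Event 10 (EXEC): [MAIN] PC=1: NOP
Event 11 (EXEC): [MAIN] PC=2: INC 1 -> ACC=8
Event 12 (EXEC): [MAIN] PC=3: HALT

Answer: 8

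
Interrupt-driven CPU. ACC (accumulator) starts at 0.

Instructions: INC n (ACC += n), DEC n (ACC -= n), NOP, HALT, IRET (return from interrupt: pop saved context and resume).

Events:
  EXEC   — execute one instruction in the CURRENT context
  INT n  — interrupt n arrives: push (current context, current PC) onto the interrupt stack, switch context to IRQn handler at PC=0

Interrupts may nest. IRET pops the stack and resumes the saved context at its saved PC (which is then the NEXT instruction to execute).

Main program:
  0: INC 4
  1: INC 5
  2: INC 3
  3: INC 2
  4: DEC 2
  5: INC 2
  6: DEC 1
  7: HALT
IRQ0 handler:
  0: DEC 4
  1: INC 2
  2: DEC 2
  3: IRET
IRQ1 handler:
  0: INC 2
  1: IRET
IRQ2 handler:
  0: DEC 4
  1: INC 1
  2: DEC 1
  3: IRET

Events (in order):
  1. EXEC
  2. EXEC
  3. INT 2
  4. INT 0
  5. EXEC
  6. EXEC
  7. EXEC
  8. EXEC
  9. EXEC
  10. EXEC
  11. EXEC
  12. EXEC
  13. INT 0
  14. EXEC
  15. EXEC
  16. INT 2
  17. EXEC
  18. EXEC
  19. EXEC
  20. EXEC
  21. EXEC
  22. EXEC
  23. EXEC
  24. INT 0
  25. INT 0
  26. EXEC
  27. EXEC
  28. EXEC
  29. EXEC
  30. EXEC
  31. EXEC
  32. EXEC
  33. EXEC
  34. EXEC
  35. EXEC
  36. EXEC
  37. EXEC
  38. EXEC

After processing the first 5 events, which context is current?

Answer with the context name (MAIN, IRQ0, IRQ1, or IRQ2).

Answer: IRQ0

Derivation:
Event 1 (EXEC): [MAIN] PC=0: INC 4 -> ACC=4
Event 2 (EXEC): [MAIN] PC=1: INC 5 -> ACC=9
Event 3 (INT 2): INT 2 arrives: push (MAIN, PC=2), enter IRQ2 at PC=0 (depth now 1)
Event 4 (INT 0): INT 0 arrives: push (IRQ2, PC=0), enter IRQ0 at PC=0 (depth now 2)
Event 5 (EXEC): [IRQ0] PC=0: DEC 4 -> ACC=5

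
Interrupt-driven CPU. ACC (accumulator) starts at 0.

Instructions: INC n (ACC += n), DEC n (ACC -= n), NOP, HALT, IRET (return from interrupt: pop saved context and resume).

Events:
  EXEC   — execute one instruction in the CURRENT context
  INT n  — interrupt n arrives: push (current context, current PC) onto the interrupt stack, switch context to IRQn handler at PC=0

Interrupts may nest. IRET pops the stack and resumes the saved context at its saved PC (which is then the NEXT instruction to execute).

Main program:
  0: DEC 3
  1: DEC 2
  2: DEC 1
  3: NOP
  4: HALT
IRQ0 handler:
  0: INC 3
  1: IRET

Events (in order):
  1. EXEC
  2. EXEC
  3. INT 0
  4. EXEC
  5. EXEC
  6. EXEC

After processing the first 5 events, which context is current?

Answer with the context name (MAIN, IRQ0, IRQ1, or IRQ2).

Answer: MAIN

Derivation:
Event 1 (EXEC): [MAIN] PC=0: DEC 3 -> ACC=-3
Event 2 (EXEC): [MAIN] PC=1: DEC 2 -> ACC=-5
Event 3 (INT 0): INT 0 arrives: push (MAIN, PC=2), enter IRQ0 at PC=0 (depth now 1)
Event 4 (EXEC): [IRQ0] PC=0: INC 3 -> ACC=-2
Event 5 (EXEC): [IRQ0] PC=1: IRET -> resume MAIN at PC=2 (depth now 0)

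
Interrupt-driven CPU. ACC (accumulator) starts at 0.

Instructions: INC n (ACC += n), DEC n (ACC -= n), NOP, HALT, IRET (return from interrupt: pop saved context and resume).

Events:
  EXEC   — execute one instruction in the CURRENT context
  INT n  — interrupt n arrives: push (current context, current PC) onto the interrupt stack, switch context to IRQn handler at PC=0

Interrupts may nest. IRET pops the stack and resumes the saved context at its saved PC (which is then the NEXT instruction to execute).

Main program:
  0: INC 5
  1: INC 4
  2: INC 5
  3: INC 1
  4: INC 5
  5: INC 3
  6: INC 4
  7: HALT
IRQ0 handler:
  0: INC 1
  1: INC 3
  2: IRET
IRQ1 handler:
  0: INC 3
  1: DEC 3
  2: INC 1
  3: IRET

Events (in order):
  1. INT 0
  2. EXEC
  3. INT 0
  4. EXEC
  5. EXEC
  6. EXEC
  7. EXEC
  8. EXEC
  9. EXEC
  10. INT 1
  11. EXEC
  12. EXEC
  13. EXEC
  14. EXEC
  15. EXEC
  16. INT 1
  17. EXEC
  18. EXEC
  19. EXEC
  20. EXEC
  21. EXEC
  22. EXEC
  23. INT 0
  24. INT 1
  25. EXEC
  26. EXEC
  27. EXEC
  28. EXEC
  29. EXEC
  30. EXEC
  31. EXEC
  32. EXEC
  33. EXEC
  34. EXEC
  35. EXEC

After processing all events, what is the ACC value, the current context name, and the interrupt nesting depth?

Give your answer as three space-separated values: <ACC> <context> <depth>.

Answer: 42 MAIN 0

Derivation:
Event 1 (INT 0): INT 0 arrives: push (MAIN, PC=0), enter IRQ0 at PC=0 (depth now 1)
Event 2 (EXEC): [IRQ0] PC=0: INC 1 -> ACC=1
Event 3 (INT 0): INT 0 arrives: push (IRQ0, PC=1), enter IRQ0 at PC=0 (depth now 2)
Event 4 (EXEC): [IRQ0] PC=0: INC 1 -> ACC=2
Event 5 (EXEC): [IRQ0] PC=1: INC 3 -> ACC=5
Event 6 (EXEC): [IRQ0] PC=2: IRET -> resume IRQ0 at PC=1 (depth now 1)
Event 7 (EXEC): [IRQ0] PC=1: INC 3 -> ACC=8
Event 8 (EXEC): [IRQ0] PC=2: IRET -> resume MAIN at PC=0 (depth now 0)
Event 9 (EXEC): [MAIN] PC=0: INC 5 -> ACC=13
Event 10 (INT 1): INT 1 arrives: push (MAIN, PC=1), enter IRQ1 at PC=0 (depth now 1)
Event 11 (EXEC): [IRQ1] PC=0: INC 3 -> ACC=16
Event 12 (EXEC): [IRQ1] PC=1: DEC 3 -> ACC=13
Event 13 (EXEC): [IRQ1] PC=2: INC 1 -> ACC=14
Event 14 (EXEC): [IRQ1] PC=3: IRET -> resume MAIN at PC=1 (depth now 0)
Event 15 (EXEC): [MAIN] PC=1: INC 4 -> ACC=18
Event 16 (INT 1): INT 1 arrives: push (MAIN, PC=2), enter IRQ1 at PC=0 (depth now 1)
Event 17 (EXEC): [IRQ1] PC=0: INC 3 -> ACC=21
Event 18 (EXEC): [IRQ1] PC=1: DEC 3 -> ACC=18
Event 19 (EXEC): [IRQ1] PC=2: INC 1 -> ACC=19
Event 20 (EXEC): [IRQ1] PC=3: IRET -> resume MAIN at PC=2 (depth now 0)
Event 21 (EXEC): [MAIN] PC=2: INC 5 -> ACC=24
Event 22 (EXEC): [MAIN] PC=3: INC 1 -> ACC=25
Event 23 (INT 0): INT 0 arrives: push (MAIN, PC=4), enter IRQ0 at PC=0 (depth now 1)
Event 24 (INT 1): INT 1 arrives: push (IRQ0, PC=0), enter IRQ1 at PC=0 (depth now 2)
Event 25 (EXEC): [IRQ1] PC=0: INC 3 -> ACC=28
Event 26 (EXEC): [IRQ1] PC=1: DEC 3 -> ACC=25
Event 27 (EXEC): [IRQ1] PC=2: INC 1 -> ACC=26
Event 28 (EXEC): [IRQ1] PC=3: IRET -> resume IRQ0 at PC=0 (depth now 1)
Event 29 (EXEC): [IRQ0] PC=0: INC 1 -> ACC=27
Event 30 (EXEC): [IRQ0] PC=1: INC 3 -> ACC=30
Event 31 (EXEC): [IRQ0] PC=2: IRET -> resume MAIN at PC=4 (depth now 0)
Event 32 (EXEC): [MAIN] PC=4: INC 5 -> ACC=35
Event 33 (EXEC): [MAIN] PC=5: INC 3 -> ACC=38
Event 34 (EXEC): [MAIN] PC=6: INC 4 -> ACC=42
Event 35 (EXEC): [MAIN] PC=7: HALT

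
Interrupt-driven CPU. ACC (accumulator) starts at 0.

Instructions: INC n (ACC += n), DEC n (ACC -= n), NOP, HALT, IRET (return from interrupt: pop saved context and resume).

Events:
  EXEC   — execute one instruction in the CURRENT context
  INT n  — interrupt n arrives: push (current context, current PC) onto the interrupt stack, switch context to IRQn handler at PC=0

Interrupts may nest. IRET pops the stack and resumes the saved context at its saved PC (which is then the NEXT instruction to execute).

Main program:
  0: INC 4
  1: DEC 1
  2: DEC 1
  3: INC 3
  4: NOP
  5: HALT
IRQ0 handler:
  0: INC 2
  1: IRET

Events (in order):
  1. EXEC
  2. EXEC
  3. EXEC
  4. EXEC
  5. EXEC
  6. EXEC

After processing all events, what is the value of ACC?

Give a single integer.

Answer: 5

Derivation:
Event 1 (EXEC): [MAIN] PC=0: INC 4 -> ACC=4
Event 2 (EXEC): [MAIN] PC=1: DEC 1 -> ACC=3
Event 3 (EXEC): [MAIN] PC=2: DEC 1 -> ACC=2
Event 4 (EXEC): [MAIN] PC=3: INC 3 -> ACC=5
Event 5 (EXEC): [MAIN] PC=4: NOP
Event 6 (EXEC): [MAIN] PC=5: HALT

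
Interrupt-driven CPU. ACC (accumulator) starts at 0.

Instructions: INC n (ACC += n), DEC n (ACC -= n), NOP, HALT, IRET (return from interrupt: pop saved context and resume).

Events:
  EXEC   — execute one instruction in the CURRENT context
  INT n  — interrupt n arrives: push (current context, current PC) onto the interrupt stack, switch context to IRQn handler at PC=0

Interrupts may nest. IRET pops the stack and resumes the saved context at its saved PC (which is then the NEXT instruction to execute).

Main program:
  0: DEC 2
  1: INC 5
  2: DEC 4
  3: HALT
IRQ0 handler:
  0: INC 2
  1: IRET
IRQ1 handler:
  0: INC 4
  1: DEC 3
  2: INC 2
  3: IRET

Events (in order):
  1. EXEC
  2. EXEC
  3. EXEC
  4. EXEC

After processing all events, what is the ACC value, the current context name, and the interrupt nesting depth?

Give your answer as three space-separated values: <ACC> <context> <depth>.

Answer: -1 MAIN 0

Derivation:
Event 1 (EXEC): [MAIN] PC=0: DEC 2 -> ACC=-2
Event 2 (EXEC): [MAIN] PC=1: INC 5 -> ACC=3
Event 3 (EXEC): [MAIN] PC=2: DEC 4 -> ACC=-1
Event 4 (EXEC): [MAIN] PC=3: HALT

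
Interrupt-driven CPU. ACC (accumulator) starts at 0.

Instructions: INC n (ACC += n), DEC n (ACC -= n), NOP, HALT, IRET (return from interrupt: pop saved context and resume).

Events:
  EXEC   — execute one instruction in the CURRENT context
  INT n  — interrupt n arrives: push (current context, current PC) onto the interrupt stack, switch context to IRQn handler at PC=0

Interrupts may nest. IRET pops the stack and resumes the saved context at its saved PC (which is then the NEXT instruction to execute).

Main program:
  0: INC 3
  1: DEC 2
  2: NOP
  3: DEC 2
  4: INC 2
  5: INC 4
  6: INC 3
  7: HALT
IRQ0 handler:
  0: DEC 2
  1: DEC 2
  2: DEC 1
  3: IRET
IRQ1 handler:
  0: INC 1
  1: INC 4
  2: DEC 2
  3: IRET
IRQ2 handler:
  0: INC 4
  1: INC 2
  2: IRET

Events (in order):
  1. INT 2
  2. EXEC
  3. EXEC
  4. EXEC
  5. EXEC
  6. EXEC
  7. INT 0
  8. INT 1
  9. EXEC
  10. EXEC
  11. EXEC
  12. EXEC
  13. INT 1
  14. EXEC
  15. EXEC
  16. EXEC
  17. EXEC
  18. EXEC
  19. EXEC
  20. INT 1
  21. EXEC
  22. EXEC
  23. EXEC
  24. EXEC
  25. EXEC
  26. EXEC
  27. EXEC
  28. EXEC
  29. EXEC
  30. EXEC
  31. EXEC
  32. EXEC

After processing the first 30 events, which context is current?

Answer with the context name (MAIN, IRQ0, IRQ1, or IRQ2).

Event 1 (INT 2): INT 2 arrives: push (MAIN, PC=0), enter IRQ2 at PC=0 (depth now 1)
Event 2 (EXEC): [IRQ2] PC=0: INC 4 -> ACC=4
Event 3 (EXEC): [IRQ2] PC=1: INC 2 -> ACC=6
Event 4 (EXEC): [IRQ2] PC=2: IRET -> resume MAIN at PC=0 (depth now 0)
Event 5 (EXEC): [MAIN] PC=0: INC 3 -> ACC=9
Event 6 (EXEC): [MAIN] PC=1: DEC 2 -> ACC=7
Event 7 (INT 0): INT 0 arrives: push (MAIN, PC=2), enter IRQ0 at PC=0 (depth now 1)
Event 8 (INT 1): INT 1 arrives: push (IRQ0, PC=0), enter IRQ1 at PC=0 (depth now 2)
Event 9 (EXEC): [IRQ1] PC=0: INC 1 -> ACC=8
Event 10 (EXEC): [IRQ1] PC=1: INC 4 -> ACC=12
Event 11 (EXEC): [IRQ1] PC=2: DEC 2 -> ACC=10
Event 12 (EXEC): [IRQ1] PC=3: IRET -> resume IRQ0 at PC=0 (depth now 1)
Event 13 (INT 1): INT 1 arrives: push (IRQ0, PC=0), enter IRQ1 at PC=0 (depth now 2)
Event 14 (EXEC): [IRQ1] PC=0: INC 1 -> ACC=11
Event 15 (EXEC): [IRQ1] PC=1: INC 4 -> ACC=15
Event 16 (EXEC): [IRQ1] PC=2: DEC 2 -> ACC=13
Event 17 (EXEC): [IRQ1] PC=3: IRET -> resume IRQ0 at PC=0 (depth now 1)
Event 18 (EXEC): [IRQ0] PC=0: DEC 2 -> ACC=11
Event 19 (EXEC): [IRQ0] PC=1: DEC 2 -> ACC=9
Event 20 (INT 1): INT 1 arrives: push (IRQ0, PC=2), enter IRQ1 at PC=0 (depth now 2)
Event 21 (EXEC): [IRQ1] PC=0: INC 1 -> ACC=10
Event 22 (EXEC): [IRQ1] PC=1: INC 4 -> ACC=14
Event 23 (EXEC): [IRQ1] PC=2: DEC 2 -> ACC=12
Event 24 (EXEC): [IRQ1] PC=3: IRET -> resume IRQ0 at PC=2 (depth now 1)
Event 25 (EXEC): [IRQ0] PC=2: DEC 1 -> ACC=11
Event 26 (EXEC): [IRQ0] PC=3: IRET -> resume MAIN at PC=2 (depth now 0)
Event 27 (EXEC): [MAIN] PC=2: NOP
Event 28 (EXEC): [MAIN] PC=3: DEC 2 -> ACC=9
Event 29 (EXEC): [MAIN] PC=4: INC 2 -> ACC=11
Event 30 (EXEC): [MAIN] PC=5: INC 4 -> ACC=15

Answer: MAIN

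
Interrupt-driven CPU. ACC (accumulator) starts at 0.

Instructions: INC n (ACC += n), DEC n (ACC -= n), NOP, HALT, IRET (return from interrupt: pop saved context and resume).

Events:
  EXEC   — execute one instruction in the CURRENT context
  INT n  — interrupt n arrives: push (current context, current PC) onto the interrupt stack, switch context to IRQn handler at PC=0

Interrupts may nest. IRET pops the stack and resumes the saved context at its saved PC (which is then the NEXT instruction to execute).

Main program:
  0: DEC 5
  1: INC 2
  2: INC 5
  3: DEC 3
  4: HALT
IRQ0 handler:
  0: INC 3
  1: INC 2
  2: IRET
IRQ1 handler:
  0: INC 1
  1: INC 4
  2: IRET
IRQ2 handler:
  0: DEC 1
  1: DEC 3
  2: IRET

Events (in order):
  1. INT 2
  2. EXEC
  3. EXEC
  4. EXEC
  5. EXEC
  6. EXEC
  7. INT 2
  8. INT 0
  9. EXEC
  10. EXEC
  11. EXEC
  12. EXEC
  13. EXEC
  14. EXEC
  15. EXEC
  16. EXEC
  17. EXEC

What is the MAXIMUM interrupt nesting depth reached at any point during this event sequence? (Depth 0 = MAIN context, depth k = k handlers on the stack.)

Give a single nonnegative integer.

Event 1 (INT 2): INT 2 arrives: push (MAIN, PC=0), enter IRQ2 at PC=0 (depth now 1) [depth=1]
Event 2 (EXEC): [IRQ2] PC=0: DEC 1 -> ACC=-1 [depth=1]
Event 3 (EXEC): [IRQ2] PC=1: DEC 3 -> ACC=-4 [depth=1]
Event 4 (EXEC): [IRQ2] PC=2: IRET -> resume MAIN at PC=0 (depth now 0) [depth=0]
Event 5 (EXEC): [MAIN] PC=0: DEC 5 -> ACC=-9 [depth=0]
Event 6 (EXEC): [MAIN] PC=1: INC 2 -> ACC=-7 [depth=0]
Event 7 (INT 2): INT 2 arrives: push (MAIN, PC=2), enter IRQ2 at PC=0 (depth now 1) [depth=1]
Event 8 (INT 0): INT 0 arrives: push (IRQ2, PC=0), enter IRQ0 at PC=0 (depth now 2) [depth=2]
Event 9 (EXEC): [IRQ0] PC=0: INC 3 -> ACC=-4 [depth=2]
Event 10 (EXEC): [IRQ0] PC=1: INC 2 -> ACC=-2 [depth=2]
Event 11 (EXEC): [IRQ0] PC=2: IRET -> resume IRQ2 at PC=0 (depth now 1) [depth=1]
Event 12 (EXEC): [IRQ2] PC=0: DEC 1 -> ACC=-3 [depth=1]
Event 13 (EXEC): [IRQ2] PC=1: DEC 3 -> ACC=-6 [depth=1]
Event 14 (EXEC): [IRQ2] PC=2: IRET -> resume MAIN at PC=2 (depth now 0) [depth=0]
Event 15 (EXEC): [MAIN] PC=2: INC 5 -> ACC=-1 [depth=0]
Event 16 (EXEC): [MAIN] PC=3: DEC 3 -> ACC=-4 [depth=0]
Event 17 (EXEC): [MAIN] PC=4: HALT [depth=0]
Max depth observed: 2

Answer: 2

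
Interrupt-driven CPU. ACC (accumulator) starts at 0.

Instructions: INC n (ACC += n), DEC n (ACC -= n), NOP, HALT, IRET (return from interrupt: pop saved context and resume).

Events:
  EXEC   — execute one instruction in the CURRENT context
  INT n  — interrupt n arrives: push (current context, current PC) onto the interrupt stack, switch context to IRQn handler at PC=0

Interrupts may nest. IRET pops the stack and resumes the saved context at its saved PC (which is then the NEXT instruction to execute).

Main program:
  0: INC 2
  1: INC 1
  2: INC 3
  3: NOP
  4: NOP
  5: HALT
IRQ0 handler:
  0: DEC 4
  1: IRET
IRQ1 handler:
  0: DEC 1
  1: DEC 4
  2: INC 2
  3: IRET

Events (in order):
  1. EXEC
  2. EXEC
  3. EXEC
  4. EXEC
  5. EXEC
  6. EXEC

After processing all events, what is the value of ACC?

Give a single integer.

Event 1 (EXEC): [MAIN] PC=0: INC 2 -> ACC=2
Event 2 (EXEC): [MAIN] PC=1: INC 1 -> ACC=3
Event 3 (EXEC): [MAIN] PC=2: INC 3 -> ACC=6
Event 4 (EXEC): [MAIN] PC=3: NOP
Event 5 (EXEC): [MAIN] PC=4: NOP
Event 6 (EXEC): [MAIN] PC=5: HALT

Answer: 6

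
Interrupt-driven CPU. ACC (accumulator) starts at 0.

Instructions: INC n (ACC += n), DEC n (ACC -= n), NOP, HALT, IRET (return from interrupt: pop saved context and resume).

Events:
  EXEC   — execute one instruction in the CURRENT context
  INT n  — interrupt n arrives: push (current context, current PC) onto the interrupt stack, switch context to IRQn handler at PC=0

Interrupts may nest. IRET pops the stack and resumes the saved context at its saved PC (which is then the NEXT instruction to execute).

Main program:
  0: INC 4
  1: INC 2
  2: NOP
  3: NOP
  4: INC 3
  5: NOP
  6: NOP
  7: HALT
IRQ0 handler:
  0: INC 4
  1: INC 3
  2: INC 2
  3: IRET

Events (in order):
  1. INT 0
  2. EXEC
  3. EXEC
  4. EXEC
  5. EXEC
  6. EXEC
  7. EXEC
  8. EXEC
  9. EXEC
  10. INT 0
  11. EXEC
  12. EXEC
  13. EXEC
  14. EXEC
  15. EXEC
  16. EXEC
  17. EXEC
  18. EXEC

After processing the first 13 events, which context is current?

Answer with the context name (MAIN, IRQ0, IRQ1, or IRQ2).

Event 1 (INT 0): INT 0 arrives: push (MAIN, PC=0), enter IRQ0 at PC=0 (depth now 1)
Event 2 (EXEC): [IRQ0] PC=0: INC 4 -> ACC=4
Event 3 (EXEC): [IRQ0] PC=1: INC 3 -> ACC=7
Event 4 (EXEC): [IRQ0] PC=2: INC 2 -> ACC=9
Event 5 (EXEC): [IRQ0] PC=3: IRET -> resume MAIN at PC=0 (depth now 0)
Event 6 (EXEC): [MAIN] PC=0: INC 4 -> ACC=13
Event 7 (EXEC): [MAIN] PC=1: INC 2 -> ACC=15
Event 8 (EXEC): [MAIN] PC=2: NOP
Event 9 (EXEC): [MAIN] PC=3: NOP
Event 10 (INT 0): INT 0 arrives: push (MAIN, PC=4), enter IRQ0 at PC=0 (depth now 1)
Event 11 (EXEC): [IRQ0] PC=0: INC 4 -> ACC=19
Event 12 (EXEC): [IRQ0] PC=1: INC 3 -> ACC=22
Event 13 (EXEC): [IRQ0] PC=2: INC 2 -> ACC=24

Answer: IRQ0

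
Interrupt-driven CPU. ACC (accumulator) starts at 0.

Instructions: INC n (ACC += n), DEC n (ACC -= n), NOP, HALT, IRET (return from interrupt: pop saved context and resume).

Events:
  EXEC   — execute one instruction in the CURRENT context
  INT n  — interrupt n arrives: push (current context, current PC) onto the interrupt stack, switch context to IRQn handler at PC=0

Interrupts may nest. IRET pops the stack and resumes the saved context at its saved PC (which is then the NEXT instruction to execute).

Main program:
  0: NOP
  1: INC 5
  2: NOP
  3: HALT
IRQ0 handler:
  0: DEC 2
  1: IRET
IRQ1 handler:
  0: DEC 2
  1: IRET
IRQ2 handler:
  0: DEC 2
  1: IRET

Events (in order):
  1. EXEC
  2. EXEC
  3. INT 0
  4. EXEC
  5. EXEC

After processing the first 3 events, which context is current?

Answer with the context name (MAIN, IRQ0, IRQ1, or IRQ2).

Event 1 (EXEC): [MAIN] PC=0: NOP
Event 2 (EXEC): [MAIN] PC=1: INC 5 -> ACC=5
Event 3 (INT 0): INT 0 arrives: push (MAIN, PC=2), enter IRQ0 at PC=0 (depth now 1)

Answer: IRQ0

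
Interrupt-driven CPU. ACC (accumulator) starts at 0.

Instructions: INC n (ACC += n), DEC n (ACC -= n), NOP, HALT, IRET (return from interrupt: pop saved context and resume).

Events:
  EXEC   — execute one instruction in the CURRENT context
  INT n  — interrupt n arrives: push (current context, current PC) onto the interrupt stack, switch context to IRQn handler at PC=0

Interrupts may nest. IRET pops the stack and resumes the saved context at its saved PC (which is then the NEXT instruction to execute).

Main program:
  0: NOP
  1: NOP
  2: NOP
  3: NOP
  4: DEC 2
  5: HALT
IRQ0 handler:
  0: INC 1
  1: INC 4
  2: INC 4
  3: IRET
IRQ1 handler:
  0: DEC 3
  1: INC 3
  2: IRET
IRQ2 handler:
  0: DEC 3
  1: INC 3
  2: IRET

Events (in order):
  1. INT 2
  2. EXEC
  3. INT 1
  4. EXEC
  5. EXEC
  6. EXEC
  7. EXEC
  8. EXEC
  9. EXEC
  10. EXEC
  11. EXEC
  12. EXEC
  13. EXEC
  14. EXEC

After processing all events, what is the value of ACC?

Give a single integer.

Answer: -2

Derivation:
Event 1 (INT 2): INT 2 arrives: push (MAIN, PC=0), enter IRQ2 at PC=0 (depth now 1)
Event 2 (EXEC): [IRQ2] PC=0: DEC 3 -> ACC=-3
Event 3 (INT 1): INT 1 arrives: push (IRQ2, PC=1), enter IRQ1 at PC=0 (depth now 2)
Event 4 (EXEC): [IRQ1] PC=0: DEC 3 -> ACC=-6
Event 5 (EXEC): [IRQ1] PC=1: INC 3 -> ACC=-3
Event 6 (EXEC): [IRQ1] PC=2: IRET -> resume IRQ2 at PC=1 (depth now 1)
Event 7 (EXEC): [IRQ2] PC=1: INC 3 -> ACC=0
Event 8 (EXEC): [IRQ2] PC=2: IRET -> resume MAIN at PC=0 (depth now 0)
Event 9 (EXEC): [MAIN] PC=0: NOP
Event 10 (EXEC): [MAIN] PC=1: NOP
Event 11 (EXEC): [MAIN] PC=2: NOP
Event 12 (EXEC): [MAIN] PC=3: NOP
Event 13 (EXEC): [MAIN] PC=4: DEC 2 -> ACC=-2
Event 14 (EXEC): [MAIN] PC=5: HALT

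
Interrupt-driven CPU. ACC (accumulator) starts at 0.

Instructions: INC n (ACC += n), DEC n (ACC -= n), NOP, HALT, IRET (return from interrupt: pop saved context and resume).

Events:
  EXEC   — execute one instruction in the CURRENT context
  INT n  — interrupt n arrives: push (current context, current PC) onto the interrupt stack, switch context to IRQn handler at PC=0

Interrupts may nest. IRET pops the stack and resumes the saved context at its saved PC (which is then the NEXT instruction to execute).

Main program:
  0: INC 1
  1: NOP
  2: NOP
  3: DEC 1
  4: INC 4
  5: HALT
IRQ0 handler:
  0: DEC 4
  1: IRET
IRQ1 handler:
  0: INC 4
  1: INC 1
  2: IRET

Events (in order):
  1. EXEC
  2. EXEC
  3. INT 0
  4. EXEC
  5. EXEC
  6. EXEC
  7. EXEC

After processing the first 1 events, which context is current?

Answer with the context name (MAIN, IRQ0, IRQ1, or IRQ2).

Event 1 (EXEC): [MAIN] PC=0: INC 1 -> ACC=1

Answer: MAIN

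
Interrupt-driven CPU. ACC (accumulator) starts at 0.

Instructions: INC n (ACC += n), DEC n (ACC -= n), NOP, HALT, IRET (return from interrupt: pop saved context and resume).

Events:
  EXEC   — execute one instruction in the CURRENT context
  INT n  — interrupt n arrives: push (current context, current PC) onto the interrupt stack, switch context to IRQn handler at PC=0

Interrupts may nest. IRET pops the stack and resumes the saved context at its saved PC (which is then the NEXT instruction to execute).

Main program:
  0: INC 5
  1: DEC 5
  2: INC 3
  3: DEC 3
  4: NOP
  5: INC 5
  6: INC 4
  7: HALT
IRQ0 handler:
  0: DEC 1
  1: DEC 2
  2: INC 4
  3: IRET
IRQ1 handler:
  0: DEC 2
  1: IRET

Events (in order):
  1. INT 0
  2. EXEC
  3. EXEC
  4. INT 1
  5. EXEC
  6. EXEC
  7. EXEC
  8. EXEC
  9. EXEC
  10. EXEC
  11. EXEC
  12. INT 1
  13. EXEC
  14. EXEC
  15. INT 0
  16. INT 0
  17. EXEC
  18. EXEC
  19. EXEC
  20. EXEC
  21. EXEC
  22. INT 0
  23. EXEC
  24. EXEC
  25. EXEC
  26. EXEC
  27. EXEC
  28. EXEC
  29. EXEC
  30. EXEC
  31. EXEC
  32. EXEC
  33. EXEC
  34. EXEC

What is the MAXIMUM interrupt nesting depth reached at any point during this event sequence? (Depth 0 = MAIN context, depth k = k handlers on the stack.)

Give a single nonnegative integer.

Event 1 (INT 0): INT 0 arrives: push (MAIN, PC=0), enter IRQ0 at PC=0 (depth now 1) [depth=1]
Event 2 (EXEC): [IRQ0] PC=0: DEC 1 -> ACC=-1 [depth=1]
Event 3 (EXEC): [IRQ0] PC=1: DEC 2 -> ACC=-3 [depth=1]
Event 4 (INT 1): INT 1 arrives: push (IRQ0, PC=2), enter IRQ1 at PC=0 (depth now 2) [depth=2]
Event 5 (EXEC): [IRQ1] PC=0: DEC 2 -> ACC=-5 [depth=2]
Event 6 (EXEC): [IRQ1] PC=1: IRET -> resume IRQ0 at PC=2 (depth now 1) [depth=1]
Event 7 (EXEC): [IRQ0] PC=2: INC 4 -> ACC=-1 [depth=1]
Event 8 (EXEC): [IRQ0] PC=3: IRET -> resume MAIN at PC=0 (depth now 0) [depth=0]
Event 9 (EXEC): [MAIN] PC=0: INC 5 -> ACC=4 [depth=0]
Event 10 (EXEC): [MAIN] PC=1: DEC 5 -> ACC=-1 [depth=0]
Event 11 (EXEC): [MAIN] PC=2: INC 3 -> ACC=2 [depth=0]
Event 12 (INT 1): INT 1 arrives: push (MAIN, PC=3), enter IRQ1 at PC=0 (depth now 1) [depth=1]
Event 13 (EXEC): [IRQ1] PC=0: DEC 2 -> ACC=0 [depth=1]
Event 14 (EXEC): [IRQ1] PC=1: IRET -> resume MAIN at PC=3 (depth now 0) [depth=0]
Event 15 (INT 0): INT 0 arrives: push (MAIN, PC=3), enter IRQ0 at PC=0 (depth now 1) [depth=1]
Event 16 (INT 0): INT 0 arrives: push (IRQ0, PC=0), enter IRQ0 at PC=0 (depth now 2) [depth=2]
Event 17 (EXEC): [IRQ0] PC=0: DEC 1 -> ACC=-1 [depth=2]
Event 18 (EXEC): [IRQ0] PC=1: DEC 2 -> ACC=-3 [depth=2]
Event 19 (EXEC): [IRQ0] PC=2: INC 4 -> ACC=1 [depth=2]
Event 20 (EXEC): [IRQ0] PC=3: IRET -> resume IRQ0 at PC=0 (depth now 1) [depth=1]
Event 21 (EXEC): [IRQ0] PC=0: DEC 1 -> ACC=0 [depth=1]
Event 22 (INT 0): INT 0 arrives: push (IRQ0, PC=1), enter IRQ0 at PC=0 (depth now 2) [depth=2]
Event 23 (EXEC): [IRQ0] PC=0: DEC 1 -> ACC=-1 [depth=2]
Event 24 (EXEC): [IRQ0] PC=1: DEC 2 -> ACC=-3 [depth=2]
Event 25 (EXEC): [IRQ0] PC=2: INC 4 -> ACC=1 [depth=2]
Event 26 (EXEC): [IRQ0] PC=3: IRET -> resume IRQ0 at PC=1 (depth now 1) [depth=1]
Event 27 (EXEC): [IRQ0] PC=1: DEC 2 -> ACC=-1 [depth=1]
Event 28 (EXEC): [IRQ0] PC=2: INC 4 -> ACC=3 [depth=1]
Event 29 (EXEC): [IRQ0] PC=3: IRET -> resume MAIN at PC=3 (depth now 0) [depth=0]
Event 30 (EXEC): [MAIN] PC=3: DEC 3 -> ACC=0 [depth=0]
Event 31 (EXEC): [MAIN] PC=4: NOP [depth=0]
Event 32 (EXEC): [MAIN] PC=5: INC 5 -> ACC=5 [depth=0]
Event 33 (EXEC): [MAIN] PC=6: INC 4 -> ACC=9 [depth=0]
Event 34 (EXEC): [MAIN] PC=7: HALT [depth=0]
Max depth observed: 2

Answer: 2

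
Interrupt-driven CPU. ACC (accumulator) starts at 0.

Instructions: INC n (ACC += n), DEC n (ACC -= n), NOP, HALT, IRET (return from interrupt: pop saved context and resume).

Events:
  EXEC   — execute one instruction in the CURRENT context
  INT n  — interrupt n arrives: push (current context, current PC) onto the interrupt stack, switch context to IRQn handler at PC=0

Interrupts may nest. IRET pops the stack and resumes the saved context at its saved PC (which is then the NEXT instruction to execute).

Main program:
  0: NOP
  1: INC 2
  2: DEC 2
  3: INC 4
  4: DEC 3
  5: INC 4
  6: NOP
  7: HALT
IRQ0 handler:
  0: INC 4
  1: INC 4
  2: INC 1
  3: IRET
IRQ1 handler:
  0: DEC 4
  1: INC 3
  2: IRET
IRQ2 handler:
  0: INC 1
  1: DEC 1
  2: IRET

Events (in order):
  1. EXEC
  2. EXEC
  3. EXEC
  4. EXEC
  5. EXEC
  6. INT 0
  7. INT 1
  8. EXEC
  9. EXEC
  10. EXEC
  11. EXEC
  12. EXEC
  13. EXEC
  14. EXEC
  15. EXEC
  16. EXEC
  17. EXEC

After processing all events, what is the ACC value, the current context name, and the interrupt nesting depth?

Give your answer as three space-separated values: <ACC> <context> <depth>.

Answer: 13 MAIN 0

Derivation:
Event 1 (EXEC): [MAIN] PC=0: NOP
Event 2 (EXEC): [MAIN] PC=1: INC 2 -> ACC=2
Event 3 (EXEC): [MAIN] PC=2: DEC 2 -> ACC=0
Event 4 (EXEC): [MAIN] PC=3: INC 4 -> ACC=4
Event 5 (EXEC): [MAIN] PC=4: DEC 3 -> ACC=1
Event 6 (INT 0): INT 0 arrives: push (MAIN, PC=5), enter IRQ0 at PC=0 (depth now 1)
Event 7 (INT 1): INT 1 arrives: push (IRQ0, PC=0), enter IRQ1 at PC=0 (depth now 2)
Event 8 (EXEC): [IRQ1] PC=0: DEC 4 -> ACC=-3
Event 9 (EXEC): [IRQ1] PC=1: INC 3 -> ACC=0
Event 10 (EXEC): [IRQ1] PC=2: IRET -> resume IRQ0 at PC=0 (depth now 1)
Event 11 (EXEC): [IRQ0] PC=0: INC 4 -> ACC=4
Event 12 (EXEC): [IRQ0] PC=1: INC 4 -> ACC=8
Event 13 (EXEC): [IRQ0] PC=2: INC 1 -> ACC=9
Event 14 (EXEC): [IRQ0] PC=3: IRET -> resume MAIN at PC=5 (depth now 0)
Event 15 (EXEC): [MAIN] PC=5: INC 4 -> ACC=13
Event 16 (EXEC): [MAIN] PC=6: NOP
Event 17 (EXEC): [MAIN] PC=7: HALT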